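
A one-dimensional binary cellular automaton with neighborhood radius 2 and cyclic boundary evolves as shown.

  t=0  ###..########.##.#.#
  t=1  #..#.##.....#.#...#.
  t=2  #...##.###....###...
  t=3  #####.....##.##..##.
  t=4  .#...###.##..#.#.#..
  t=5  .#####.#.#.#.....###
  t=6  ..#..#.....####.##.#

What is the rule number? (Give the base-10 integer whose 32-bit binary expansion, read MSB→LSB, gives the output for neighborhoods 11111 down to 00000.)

592677337

  nb #####: next=.  (t=0,i=7, bit31=0)
  nb ####.: next=.  (t=0,i=1, bit30=0)
  nb ###.#: next=#  (t=0,i=12, bit29=1)
  nb ###..: next=.  (t=0,i=2, bit28=0)
  nb ##.##: next=.  (t=0,i=13, bit27=0)
  nb ##.#.: next=.  (t=0,i=16, bit26=0)
  nb ##..#: next=#  (t=0,i=3, bit25=1)
  nb ##...: next=#  (t=1,i=7, bit24=1)
  nb #.###: next=.  (t=0,i=19, bit23=0)
  nb #.##.: next=#  (t=0,i=14, bit22=1)
  nb #.#.#: next=.  (t=0,i=17, bit21=0)
  nb #.#..: next=#  (t=1,i=0, bit20=1)
  nb #..##: next=.  (t=0,i=4, bit19=0)
  nb #..#.: next=.  (t=1,i=2, bit18=0)
  nb #...#: next=#  (t=1,i=16, bit17=1)
  nb #....: next=#  (t=1,i=8, bit16=1)
  nb .####: next=#  (t=0,i=0, bit15=1)
  nb .###.: next=.  (t=2,i=8, bit14=0)
  nb .##.#: next=.  (t=0,i=15, bit13=0)
  nb .##..: next=.  (t=1,i=6, bit12=0)
  nb .#.##: next=#  (t=0,i=18, bit11=1)
  nb .#.#.: next=.  (t=1,i=13, bit10=0)
  nb .#..#: next=.  (t=1,i=1, bit9=0)
  nb .#...: next=#  (t=1,i=15, bit8=1)
  nb ..###: next=#  (t=0,i=5, bit7=1)
  nb ..##.: next=#  (t=2,i=4, bit6=1)
  nb ..#.#: next=.  (t=1,i=3, bit5=0)
  nb ..#..: next=#  (t=2,i=0, bit4=1)
  nb ...##: next=#  (t=2,i=3, bit3=1)
  nb ...#.: next=.  (t=1,i=11, bit2=0)
  nb ....#: next=.  (t=1,i=10, bit1=0)
  nb .....: next=#  (t=1,i=9, bit0=1)
  bits 00100011010100111000100111011001 = 592677337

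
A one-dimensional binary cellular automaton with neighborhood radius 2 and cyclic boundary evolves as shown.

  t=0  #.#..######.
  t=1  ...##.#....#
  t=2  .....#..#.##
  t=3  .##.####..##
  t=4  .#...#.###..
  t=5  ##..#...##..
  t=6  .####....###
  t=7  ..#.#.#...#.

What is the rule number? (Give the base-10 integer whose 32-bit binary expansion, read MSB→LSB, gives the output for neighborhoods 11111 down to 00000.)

374198805

  nb #####: next=.  (t=0,i=7, bit31=0)
  nb ####.: next=.  (t=0,i=9, bit30=0)
  nb ###.#: next=.  (t=0,i=10, bit29=0)
  nb ###..: next=#  (t=3,i=7, bit28=1)
  nb ##.##: next=.  (t=3,i=0, bit27=0)
  nb ##.#.: next=#  (t=0,i=11, bit26=1)
  nb ##..#: next=#  (t=3,i=8, bit25=1)
  nb ##...: next=.  (t=2,i=0, bit24=0)
  nb #.###: next=.  (t=3,i=4, bit23=0)
  nb #.##.: next=#  (t=2,i=10, bit22=1)
  nb #.#.#: next=.  (t=0,i=0, bit21=0)
  nb #.#..: next=.  (t=0,i=2, bit20=0)
  nb #..##: next=#  (t=0,i=4, bit19=1)
  nb #..#.: next=#  (t=2,i=7, bit18=1)
  nb #...#: next=.  (t=1,i=1, bit17=0)
  nb #....: next=#  (t=1,i=8, bit16=1)
  nb .####: next=#  (t=0,i=6, bit15=1)
  nb .###.: next=#  (t=4,i=8, bit14=1)
  nb .##.#: next=.  (t=1,i=4, bit13=0)
  nb .##..: next=#  (t=2,i=11, bit12=1)
  nb .#.##: next=.  (t=2,i=9, bit11=0)
  nb .#.#.: next=.  (t=0,i=1, bit10=0)
  nb .#..#: next=#  (t=0,i=3, bit9=1)
  nb .#...: next=.  (t=1,i=0, bit8=0)
  nb ..###: next=.  (t=0,i=5, bit7=0)
  nb ..##.: next=.  (t=1,i=3, bit6=0)
  nb ..#.#: next=.  (t=2,i=8, bit5=0)
  nb ..#..: next=#  (t=1,i=11, bit4=1)
  nb ...##: next=.  (t=1,i=2, bit3=0)
  nb ...#.: next=#  (t=1,i=10, bit2=1)
  nb ....#: next=.  (t=1,i=9, bit1=0)
  nb .....: next=#  (t=2,i=2, bit0=1)
  bits 00010110010011011101001000010101 = 374198805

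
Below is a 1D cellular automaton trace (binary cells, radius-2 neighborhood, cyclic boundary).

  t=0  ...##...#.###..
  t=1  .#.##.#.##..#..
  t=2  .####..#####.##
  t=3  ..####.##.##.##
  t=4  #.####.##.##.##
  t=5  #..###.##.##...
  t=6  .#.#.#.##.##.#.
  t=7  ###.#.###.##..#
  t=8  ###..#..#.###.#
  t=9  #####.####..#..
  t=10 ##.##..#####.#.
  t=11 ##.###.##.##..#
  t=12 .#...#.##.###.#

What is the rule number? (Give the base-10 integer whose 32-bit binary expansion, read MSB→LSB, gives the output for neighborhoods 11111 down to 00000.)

1917239266

  [31] ##### => .  t=2,i=9
  [30] ####. => #  t=2,i=3
  [29] ###.# => #  t=2,i=11
  [28] ###.. => #  t=0,i=12
  [27] ##.## => .  t=2,i=0
  [26] ##.#. => .  t=1,i=5
  [25] ##..# => #  t=1,i=10
  [24] ##... => .  t=0,i=5
  [23] #.### => .  t=0,i=10
  [22] #.##. => #  t=1,i=3
  [21] #.#.# => .  t=1,i=6
  [20] #.#.. => .  t=6,i=13
  [19] #..## => .  t=2,i=6
  [18] #..#. => #  t=1,i=11
  [17] #...# => #  t=0,i=6
  [16] #.... => .  t=0,i=14
  [15] .#### => #  t=2,i=2
  [14] .###. => .  t=0,i=11
  [13] .##.# => #  t=1,i=4
  [12] .##.. => #  t=0,i=4
  [11] .#.## => #  t=0,i=9
  [10] .#.#. => #  t=6,i=2
  [9] .#..# => #  t=5,i=1
  [8] .#... => #  t=1,i=13
  [7] ..### => #  t=2,i=7
  [6] ..##. => #  t=0,i=3
  [5] ..#.# => #  t=0,i=8
  [4] ..#.. => .  t=1,i=12
  [3] ...## => .  t=0,i=2
  [2] ...#. => .  t=0,i=7
  [1] ....# => #  t=0,i=1
  [0] ..... => .  t=0,i=0
  bits 01110010010001101011111111100010 = 1917239266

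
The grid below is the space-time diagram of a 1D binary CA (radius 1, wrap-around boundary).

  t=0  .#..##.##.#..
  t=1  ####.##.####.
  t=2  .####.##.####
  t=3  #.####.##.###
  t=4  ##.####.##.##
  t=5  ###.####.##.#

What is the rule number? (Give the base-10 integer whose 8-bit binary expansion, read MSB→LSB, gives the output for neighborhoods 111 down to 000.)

246

  nb ###: next=#  (t=1,i=1, bit7=1)
  nb ##.: next=#  (t=0,i=5, bit6=1)
  nb #.#: next=#  (t=0,i=6, bit5=1)
  nb #..: next=#  (t=0,i=2, bit4=1)
  nb .##: next=.  (t=0,i=4, bit3=0)
  nb .#.: next=#  (t=0,i=1, bit2=1)
  nb ..#: next=#  (t=0,i=0, bit1=1)
  nb ...: next=.  (t=0,i=12, bit0=0)
  bits 11110110 = 246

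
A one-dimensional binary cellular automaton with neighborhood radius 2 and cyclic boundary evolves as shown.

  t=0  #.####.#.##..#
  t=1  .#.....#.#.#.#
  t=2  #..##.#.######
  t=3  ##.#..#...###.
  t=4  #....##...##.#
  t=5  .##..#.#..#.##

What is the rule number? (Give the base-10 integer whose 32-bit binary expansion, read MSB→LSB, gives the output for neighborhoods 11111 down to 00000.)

2607105237

  #####|#  b31=1 t=2,i=10
  ####.|.  b30=0 t=0,i=4
  ###.#|.  b29=0 t=0,i=5
  ###..|#  b28=1 t=2,i=0
  ##.##|#  b27=1 t=0,i=1
  ##.#.|.  b26=0 t=0,i=6
  ##..#|#  b25=1 t=0,i=11
  ##...|#  b24=1 t=4,i=1
  #.###|.  b23=0 t=0,i=2
  #.##.|#  b22=1 t=0,i=9
  #.#.#|#  b21=1 t=0,i=7
  #.#..|.  b20=0 t=1,i=1
  #..##|.  b19=0 t=0,i=12
  #..#.|#  b18=1 t=3,i=5
  #...#|.  b17=0 t=3,i=8
  #....|#  b16=1 t=1,i=3
  .####|.  b15=0 t=0,i=3
  .###.|#  b14=1 t=3,i=11
  .##.#|.  b13=0 t=0,i=0
  .##..|.  b12=0 t=0,i=10
  .#.##|.  b11=0 t=0,i=8
  .#.#.|#  b10=1 t=1,i=0
  .#..#|.  b9=0 t=3,i=4
  .#...|.  b8=0 t=1,i=2
  ..###|#  b7=1 t=3,i=10
  ..##.|#  b6=1 t=0,i=13
  ..#.#|.  b5=0 t=1,i=7
  ..#..|#  b4=1 t=3,i=6
  ...##|.  b3=0 t=3,i=9
  ...#.|#  b2=1 t=1,i=6
  ....#|.  b1=0 t=1,i=5
  .....|#  b0=1 t=1,i=4
  bits 10011011011001010100010011010101 = 2607105237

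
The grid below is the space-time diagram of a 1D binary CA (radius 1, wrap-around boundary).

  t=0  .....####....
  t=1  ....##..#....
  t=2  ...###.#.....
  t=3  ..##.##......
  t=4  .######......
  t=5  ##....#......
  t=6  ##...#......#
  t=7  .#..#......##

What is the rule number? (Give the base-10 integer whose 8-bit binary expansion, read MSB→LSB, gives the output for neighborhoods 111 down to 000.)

106

  ###|.  b7=0 t=0,i=6
  ##.|#  b6=1 t=0,i=8
  #.#|#  b5=1 t=2,i=6
  #..|.  b4=0 t=0,i=9
  .##|#  b3=1 t=0,i=5
  .#.|.  b2=0 t=1,i=8
  ..#|#  b1=1 t=0,i=4
  ...|.  b0=0 t=0,i=0
  bits 01101010 = 106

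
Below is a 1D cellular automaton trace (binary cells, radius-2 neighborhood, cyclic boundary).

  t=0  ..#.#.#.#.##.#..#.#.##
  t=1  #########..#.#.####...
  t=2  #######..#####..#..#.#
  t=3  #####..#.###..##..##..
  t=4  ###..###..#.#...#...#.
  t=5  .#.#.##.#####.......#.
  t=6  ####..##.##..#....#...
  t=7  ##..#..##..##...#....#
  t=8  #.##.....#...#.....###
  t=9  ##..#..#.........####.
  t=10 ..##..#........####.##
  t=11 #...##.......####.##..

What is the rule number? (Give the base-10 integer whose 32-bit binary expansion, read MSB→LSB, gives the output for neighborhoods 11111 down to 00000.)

2872370346

  #####|#  b31=1 t=1,i=2
  ####.|.  b30=0 t=1,i=7
  ###.#|#  b29=1 t=8,i=0
  ###..|.  b28=0 t=1,i=8
  ##.##|#  b27=1 t=5,i=7
  ##.#.|.  b26=0 t=0,i=12
  ##..#|#  b25=1 t=0,i=0
  ##...|#  b24=1 t=1,i=19
  #.###|.  b23=0 t=1,i=15
  #.##.|.  b22=0 t=0,i=10
  #.#.#|#  b21=1 t=0,i=4
  #.#..|#  b20=1 t=0,i=13
  #..##|.  b19=0 t=2,i=8
  #..#.|#  b18=1 t=0,i=1
  #...#|.  b17=0 t=1,i=20
  #....|.  b16=0 t=5,i=14
  .####|#  b15=1 t=1,i=1
  .###.|#  b14=1 t=3,i=10
  .##.#|#  b13=1 t=0,i=11
  .##..|.  b12=0 t=0,i=21
  .#.##|.  b11=0 t=0,i=9
  .#.#.|#  b10=1 t=0,i=3
  .#..#|.  b9=0 t=0,i=14
  .#...|.  b8=0 t=4,i=13
  ..###|#  b7=1 t=1,i=0
  ..##.|.  b6=0 t=3,i=14
  ..#.#|#  b5=1 t=0,i=2
  ..#..|.  b4=0 t=2,i=16
  ...##|#  b3=1 t=1,i=21
  ...#.|.  b2=0 t=4,i=15
  ....#|#  b1=1 t=5,i=18
  .....|.  b0=0 t=5,i=15
  bits 10101011001101001110010010101010 = 2872370346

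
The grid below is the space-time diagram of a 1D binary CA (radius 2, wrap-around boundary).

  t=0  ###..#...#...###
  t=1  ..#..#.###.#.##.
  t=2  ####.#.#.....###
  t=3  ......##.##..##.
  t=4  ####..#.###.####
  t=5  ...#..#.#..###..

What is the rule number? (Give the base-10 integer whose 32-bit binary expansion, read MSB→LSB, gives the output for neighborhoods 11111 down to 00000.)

433821429

  nb #####: next=.  (t=0,i=0, bit31=0)
  nb ####.: next=.  (t=0,i=1, bit30=0)
  nb ###.#: next=.  (t=1,i=9, bit29=0)
  nb ###..: next=#  (t=0,i=2, bit28=1)
  nb ##.##: next=#  (t=3,i=8, bit27=1)
  nb ##.#.: next=.  (t=1,i=10, bit26=0)
  nb ##..#: next=.  (t=0,i=3, bit25=0)
  nb ##...: next=#  (t=1,i=15, bit24=1)
  nb #.###: next=#  (t=1,i=7, bit23=1)
  nb #.##.: next=#  (t=1,i=13, bit22=1)
  nb #.#.#: next=.  (t=1,i=11, bit21=0)
  nb #.#..: next=#  (t=2,i=7, bit20=1)
  nb #..##: next=#  (t=3,i=12, bit19=1)
  nb #..#.: next=.  (t=0,i=4, bit18=0)
  nb #...#: next=#  (t=0,i=7, bit17=1)
  nb #....: next=#  (t=2,i=9, bit16=1)
  nb .####: next=#  (t=0,i=14, bit15=1)
  nb .###.: next=.  (t=1,i=8, bit14=0)
  nb .##.#: next=.  (t=3,i=7, bit13=0)
  nb .##..: next=#  (t=1,i=14, bit12=1)
  nb .#.##: next=.  (t=1,i=6, bit11=0)
  nb .#.#.: next=#  (t=2,i=6, bit10=1)
  nb .#..#: next=#  (t=1,i=3, bit9=1)
  nb .#...: next=.  (t=0,i=6, bit8=0)
  nb ..###: next=#  (t=0,i=13, bit7=1)
  nb ..##.: next=#  (t=3,i=6, bit6=1)
  nb ..#.#: next=#  (t=1,i=5, bit5=1)
  nb ..#..: next=#  (t=0,i=5, bit4=1)
  nb ...##: next=.  (t=0,i=12, bit3=0)
  nb ...#.: next=#  (t=0,i=8, bit2=1)
  nb ....#: next=.  (t=2,i=11, bit1=0)
  nb .....: next=#  (t=2,i=10, bit0=1)
  bits 00011001110110111001011011110101 = 433821429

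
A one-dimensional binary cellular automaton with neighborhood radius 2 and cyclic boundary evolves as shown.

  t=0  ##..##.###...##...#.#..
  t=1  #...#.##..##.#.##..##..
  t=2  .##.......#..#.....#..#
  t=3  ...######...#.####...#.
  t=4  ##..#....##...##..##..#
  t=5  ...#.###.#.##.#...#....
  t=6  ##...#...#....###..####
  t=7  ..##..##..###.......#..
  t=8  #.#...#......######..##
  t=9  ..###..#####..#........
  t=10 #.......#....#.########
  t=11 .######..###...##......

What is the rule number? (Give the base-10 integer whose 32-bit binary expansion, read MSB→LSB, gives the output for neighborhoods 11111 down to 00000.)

163022147

  #####|.  b31=0 t=3,i=5
  ####.|.  b30=0 t=3,i=7
  ###.#|.  b29=0 t=5,i=7
  ###..|.  b28=0 t=0,i=9
  ##.##|#  b27=1 t=0,i=6
  ##.#.|.  b26=0 t=1,i=12
  ##..#|.  b25=0 t=0,i=2
  ##...|#  b24=1 t=0,i=10
  #.###|#  b23=1 t=0,i=7
  #.##.|.  b22=0 t=1,i=6
  #.#.#|#  b21=1 t=1,i=13
  #.#..|#  b20=1 t=0,i=20
  #..##|.  b19=0 t=0,i=3
  #..#.|#  b18=1 t=1,i=22
  #...#|#  b17=1 t=0,i=11
  #....|#  b16=1 t=2,i=4
  .####|#  b15=1 t=3,i=4
  .###.|.  b14=0 t=0,i=8
  .##.#|.  b13=0 t=0,i=5
  .##..|.  b12=0 t=0,i=1
  .#.##|.  b11=0 t=1,i=5
  .#.#.|#  b10=1 t=0,i=19
  .#..#|.  b9=0 t=0,i=21
  .#...|#  b8=1 t=1,i=1
  ..###|.  b7=0 t=3,i=3
  ..##.|#  b6=1 t=0,i=0
  ..#.#|.  b5=0 t=0,i=18
  ..#..|.  b4=0 t=1,i=0
  ...##|.  b3=0 t=0,i=12
  ...#.|.  b2=0 t=0,i=17
  ....#|#  b1=1 t=2,i=8
  .....|#  b0=1 t=2,i=5
  bits 00001001101101111000010101000011 = 163022147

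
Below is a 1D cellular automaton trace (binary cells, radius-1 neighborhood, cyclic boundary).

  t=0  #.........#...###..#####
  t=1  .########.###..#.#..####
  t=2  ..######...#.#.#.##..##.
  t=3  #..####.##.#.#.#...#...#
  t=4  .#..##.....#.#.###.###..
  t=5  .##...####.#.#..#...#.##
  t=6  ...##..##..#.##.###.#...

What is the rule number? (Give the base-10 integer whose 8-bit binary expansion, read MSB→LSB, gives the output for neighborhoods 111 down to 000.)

149

  [7] ### => #  t=0,i=15
  [6] ##. => .  t=0,i=0
  [5] #.# => .  t=1,i=0
  [4] #.. => #  t=0,i=1
  [3] .## => .  t=0,i=14
  [2] .#. => #  t=0,i=10
  [1] ..# => .  t=0,i=9
  [0] ... => #  t=0,i=2
  bits 10010101 = 149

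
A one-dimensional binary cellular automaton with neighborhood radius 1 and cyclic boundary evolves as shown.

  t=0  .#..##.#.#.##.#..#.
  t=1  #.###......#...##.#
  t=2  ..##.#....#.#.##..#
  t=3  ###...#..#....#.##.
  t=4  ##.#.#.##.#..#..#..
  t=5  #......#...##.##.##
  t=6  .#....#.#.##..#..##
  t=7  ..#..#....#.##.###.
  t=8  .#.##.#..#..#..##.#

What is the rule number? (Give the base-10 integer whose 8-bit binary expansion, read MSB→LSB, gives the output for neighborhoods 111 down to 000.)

  [7] ### => #  t=1,i=3
  [6] ##. => .  t=0,i=5
  [5] #.# => .  t=0,i=6
  [4] #.. => #  t=0,i=2
  [3] .## => #  t=0,i=4
  [2] .#. => .  t=0,i=1
  [1] ..# => #  t=0,i=0
  [0] ... => .  t=1,i=6
  bits 10011010 = 154

154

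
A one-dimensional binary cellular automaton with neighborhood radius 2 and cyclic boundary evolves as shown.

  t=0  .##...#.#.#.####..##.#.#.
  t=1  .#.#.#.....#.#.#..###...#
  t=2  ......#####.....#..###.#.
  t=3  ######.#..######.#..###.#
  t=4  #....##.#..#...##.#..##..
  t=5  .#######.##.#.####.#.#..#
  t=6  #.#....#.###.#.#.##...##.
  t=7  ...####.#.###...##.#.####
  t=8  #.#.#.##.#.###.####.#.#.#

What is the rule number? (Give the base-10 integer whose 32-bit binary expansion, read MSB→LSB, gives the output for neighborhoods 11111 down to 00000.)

893774671

  [31] ##### => .  t=2,i=8
  [30] ####. => .  t=0,i=14
  [29] ###.# => #  t=2,i=21
  [28] ###.. => #  t=0,i=15
  [27] ##.## => .  t=3,i=23
  [26] ##.#. => #  t=0,i=20
  [25] ##..# => .  t=0,i=16
  [24] ##... => #  t=0,i=3
  [23] #.### => .  t=0,i=12
  [22] #.##. => #  t=5,i=9
  [21] #.#.# => .  t=0,i=8
  [20] #.#.. => .  t=0,i=23
  [19] #..## => .  t=0,i=0
  [18] #..#. => #  t=4,i=10
  [17] #...# => .  t=0,i=4
  [16] #.... => #  t=1,i=7
  [15] .#### => #  t=0,i=13
  [14] .###. => #  t=1,i=19
  [13] .##.# => #  t=0,i=19
  [12] .##.. => .  t=0,i=2
  [11] .#.## => #  t=0,i=11
  [10] .#.#. => .  t=0,i=7
  [9] .#..# => #  t=0,i=24
  [8] .#... => #  t=1,i=6
  [7] ..### => .  t=1,i=18
  [6] ..##. => #  t=0,i=1
  [5] ..#.# => .  t=0,i=6
  [4] ..#.. => .  t=2,i=16
  [3] ...## => #  t=2,i=5
  [2] ...#. => #  t=0,i=5
  [1] ....# => #  t=1,i=9
  [0] ..... => #  t=1,i=8
  bits 00110101010001011110101101001111 = 893774671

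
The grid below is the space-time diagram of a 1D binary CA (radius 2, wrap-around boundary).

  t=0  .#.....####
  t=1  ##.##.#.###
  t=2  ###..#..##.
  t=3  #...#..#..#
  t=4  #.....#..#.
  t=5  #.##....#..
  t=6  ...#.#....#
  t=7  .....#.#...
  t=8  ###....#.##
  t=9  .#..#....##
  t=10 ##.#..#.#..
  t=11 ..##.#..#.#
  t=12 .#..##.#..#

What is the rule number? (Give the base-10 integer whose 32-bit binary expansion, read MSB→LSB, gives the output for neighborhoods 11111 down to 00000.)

  nb #####: next=.  (t=1,i=10, bit31=0)
  nb ####.: next=#  (t=0,i=9, bit30=1)
  nb ###.#: next=#  (t=0,i=10, bit29=1)
  nb ###..: next=.  (t=2,i=2, bit28=0)
  nb ##.##: next=#  (t=1,i=2, bit27=1)
  nb ##.#.: next=#  (t=0,i=0, bit26=1)
  nb ##..#: next=.  (t=2,i=3, bit25=0)
  nb ##...: next=.  (t=3,i=1, bit24=0)
  nb #.###: next=#  (t=1,i=8, bit23=1)
  nb #.##.: next=.  (t=1,i=3, bit22=0)
  nb #.#.#: next=.  (t=1,i=6, bit21=0)
  nb #.#..: next=#  (t=0,i=1, bit20=1)
  nb #..##: next=#  (t=2,i=7, bit19=1)
  nb #..#.: next=#  (t=2,i=4, bit18=1)
  nb #...#: next=.  (t=3,i=2, bit17=0)
  nb #....: next=#  (t=0,i=3, bit16=1)
  nb .####: next=#  (t=0,i=8, bit15=1)
  nb .###.: next=.  (t=2,i=1, bit14=0)
  nb .##.#: next=.  (t=1,i=4, bit13=0)
  nb .##..: next=#  (t=3,i=0, bit12=1)
  nb .#.##: next=.  (t=1,i=7, bit11=0)
  nb .#.#.: next=.  (t=4,i=10, bit10=0)
  nb .#..#: next=.  (t=2,i=6, bit9=0)
  nb .#...: next=.  (t=0,i=2, bit8=0)
  nb ..###: next=.  (t=0,i=7, bit7=0)
  nb ..##.: next=.  (t=2,i=8, bit6=0)
  nb ..#.#: next=.  (t=4,i=9, bit5=0)
  nb ..#..: next=.  (t=2,i=5, bit4=0)
  nb ...##: next=#  (t=0,i=6, bit3=1)
  nb ...#.: next=.  (t=3,i=3, bit2=0)
  nb ....#: next=.  (t=0,i=5, bit1=0)
  nb .....: next=#  (t=0,i=4, bit0=1)
  bits 01101100100111011001000000001001 = 1822265353

1822265353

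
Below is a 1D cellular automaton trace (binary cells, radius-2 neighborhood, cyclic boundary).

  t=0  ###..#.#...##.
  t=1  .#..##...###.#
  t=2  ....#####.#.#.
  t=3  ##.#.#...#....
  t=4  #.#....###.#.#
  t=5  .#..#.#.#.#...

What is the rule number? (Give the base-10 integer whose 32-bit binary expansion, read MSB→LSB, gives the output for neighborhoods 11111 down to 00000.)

  ##### -> .   bit 31 = 0  t=2,i=6
  ####. -> .   bit 30 = 0  t=2,i=7
  ###.# -> .   bit 29 = 0  t=1,i=11
  ###.. -> .   bit 28 = 0  t=0,i=2
  ##.## -> #   bit 27 = 1  t=0,i=13
  ##.#. -> #   bit 26 = 1  t=1,i=12
  ##..# -> .   bit 25 = 0  t=0,i=3
  ##... -> #   bit 24 = 1  t=1,i=6
  #.### -> .   bit 23 = 0  t=0,i=0
  #.##. -> .   bit 22 = 0  t=4,i=13
  #.#.# -> .   bit 21 = 0  t=1,i=13
  #.#.. -> .   bit 20 = 0  t=0,i=7
  #..## -> .   bit 19 = 0  t=1,i=3
  #..#. -> #   bit 18 = 1  t=0,i=4
  #...# -> #   bit 17 = 1  t=0,i=9
  #.... -> #   bit 16 = 1  t=2,i=0
  .#### -> #   bit 15 = 1  t=2,i=5
  .###. -> #   bit 14 = 1  t=0,i=1
  .##.# -> .   bit 13 = 0  t=0,i=12
  .##.. -> #   bit 12 = 1  t=1,i=5
  .#.## -> .   bit 11 = 0  t=4,i=12
  .#.#. -> .   bit 10 = 0  t=0,i=6
  .#..# -> .   bit 9 = 0  t=1,i=2
  .#... -> .   bit 8 = 0  t=0,i=8
  ..### -> .   bit 7 = 0  t=1,i=9
  ..##. -> #   bit 6 = 1  t=0,i=11
  ..#.# -> #   bit 5 = 1  t=0,i=5
  ..#.. -> #   bit 4 = 1  t=3,i=9
  ...## -> #   bit 3 = 1  t=0,i=10
  ...#. -> #   bit 2 = 1  t=3,i=8
  ....# -> .   bit 1 = 0  t=2,i=2
  ..... -> #   bit 0 = 1  t=2,i=1
  bits 00001101000001111101000001111101 = 218615933

218615933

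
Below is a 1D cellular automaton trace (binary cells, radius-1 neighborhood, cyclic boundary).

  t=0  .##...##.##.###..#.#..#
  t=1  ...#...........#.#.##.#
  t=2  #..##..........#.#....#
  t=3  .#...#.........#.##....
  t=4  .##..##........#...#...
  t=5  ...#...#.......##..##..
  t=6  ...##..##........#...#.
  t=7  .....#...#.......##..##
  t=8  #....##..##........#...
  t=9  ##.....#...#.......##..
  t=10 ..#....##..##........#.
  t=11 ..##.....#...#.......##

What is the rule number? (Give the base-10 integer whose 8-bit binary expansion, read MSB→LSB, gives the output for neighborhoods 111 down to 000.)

  ###|.  b7=0 t=0,i=13
  ##.|.  b6=0 t=0,i=2
  #.#|.  b5=0 t=0,i=0
  #..|#  b4=1 t=0,i=3
  .##|.  b3=0 t=0,i=1
  .#.|#  b2=1 t=0,i=17
  ..#|.  b1=0 t=0,i=5
  ...|.  b0=0 t=0,i=4
  bits 00010100 = 20

20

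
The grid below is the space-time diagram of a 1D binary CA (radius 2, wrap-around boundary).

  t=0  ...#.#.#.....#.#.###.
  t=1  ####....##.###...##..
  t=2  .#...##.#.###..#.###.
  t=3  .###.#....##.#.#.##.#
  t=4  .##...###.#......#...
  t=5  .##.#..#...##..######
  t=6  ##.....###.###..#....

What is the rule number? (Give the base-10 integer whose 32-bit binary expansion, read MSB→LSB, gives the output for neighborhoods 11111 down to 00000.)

180605302

  #####|.  b31=0 t=5,i=17
  ####.|.  b30=0 t=1,i=2
  ###.#|.  b29=0 t=3,i=3
  ###..|.  b28=0 t=0,i=19
  ##.##|#  b27=1 t=1,i=10
  ##.#.|.  b26=0 t=2,i=7
  ##..#|#  b25=1 t=1,i=19
  ##...|.  b24=0 t=0,i=20
  #.###|#  b23=1 t=0,i=17
  #.##.|#  b22=1 t=3,i=17
  #.#.#|.  b21=0 t=0,i=5
  #.#..|.  b20=0 t=0,i=7
  #..##|.  b19=0 t=1,i=20
  #..#.|.  b18=0 t=2,i=0
  #...#|#  b17=1 t=1,i=15
  #....|#  b16=1 t=0,i=0
  .####|#  b15=1 t=1,i=1
  .###.|#  b14=1 t=0,i=18
  .##.#|.  b13=0 t=1,i=9
  .##..|#  b12=1 t=1,i=18
  .#.##|.  b11=0 t=0,i=16
  .#.#.|.  b10=0 t=0,i=4
  .#..#|.  b9=0 t=5,i=5
  .#...|#  b8=1 t=0,i=8
  ..###|.  b7=0 t=1,i=0
  ..##.|#  b6=1 t=1,i=8
  ..#.#|#  b5=1 t=0,i=3
  ..#..|#  b4=1 t=2,i=1
  ...##|.  b3=0 t=1,i=7
  ...#.|#  b2=1 t=0,i=2
  ....#|#  b1=1 t=0,i=1
  .....|.  b0=0 t=0,i=10
  bits 00001010110000111101000101110110 = 180605302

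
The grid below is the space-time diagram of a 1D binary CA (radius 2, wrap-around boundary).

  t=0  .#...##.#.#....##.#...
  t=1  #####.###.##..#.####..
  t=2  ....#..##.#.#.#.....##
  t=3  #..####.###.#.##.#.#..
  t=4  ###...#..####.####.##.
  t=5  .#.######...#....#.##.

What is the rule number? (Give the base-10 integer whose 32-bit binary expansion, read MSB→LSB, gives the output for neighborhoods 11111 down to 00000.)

  [31] ##### => .  t=1,i=2
  [30] ####. => .  t=1,i=3
  [29] ###.# => #  t=1,i=4
  [28] ###.. => .  t=1,i=19
  [27] ##.## => .  t=1,i=5
  [26] ##.#. => #  t=0,i=7
  [25] ##..# => #  t=1,i=12
  [24] ##... => #  t=2,i=0
  [23] #.### => .  t=1,i=6
  [22] #.##. => #  t=1,i=10
  [21] #.#.# => #  t=0,i=8
  [20] #.#.. => #  t=0,i=10
  [19] #..## => #  t=1,i=21
  [18] #..#. => .  t=1,i=13
  [17] #...# => #  t=0,i=3
  [16] #.... => .  t=0,i=12
  [15] .#### => .  t=1,i=1
  [14] .###. => #  t=1,i=7
  [13] .##.# => #  t=0,i=6
  [12] .##.. => .  t=1,i=11
  [11] .#.## => .  t=1,i=15
  [10] .#.#. => .  t=0,i=9
  [9] .#..# => #  t=2,i=5
  [8] .#... => #  t=0,i=2
  [7] ..### => .  t=1,i=0
  [6] ..##. => .  t=0,i=5
  [5] ..#.# => #  t=1,i=14
  [4] ..#.. => #  t=0,i=1
  [3] ...## => #  t=0,i=4
  [2] ...#. => #  t=0,i=0
  [1] ....# => .  t=0,i=13
  [0] ..... => #  t=2,i=17
  bits 00100111011110100110001100111101 = 662332221

662332221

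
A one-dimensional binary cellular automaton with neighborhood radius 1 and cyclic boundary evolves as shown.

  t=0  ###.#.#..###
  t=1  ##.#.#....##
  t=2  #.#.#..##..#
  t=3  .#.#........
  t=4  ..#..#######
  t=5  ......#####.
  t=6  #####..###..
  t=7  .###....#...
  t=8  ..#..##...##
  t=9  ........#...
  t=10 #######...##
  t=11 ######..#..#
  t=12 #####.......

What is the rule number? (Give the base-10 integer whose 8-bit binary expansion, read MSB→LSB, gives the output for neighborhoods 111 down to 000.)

  ###|#  b7=1 t=0,i=0
  ##.|.  b6=0 t=0,i=2
  #.#|#  b5=1 t=0,i=3
  #..|.  b4=0 t=0,i=7
  .##|.  b3=0 t=0,i=9
  .#.|.  b2=0 t=0,i=4
  ..#|.  b1=0 t=0,i=8
  ...|#  b0=1 t=1,i=7
  bits 10100001 = 161

161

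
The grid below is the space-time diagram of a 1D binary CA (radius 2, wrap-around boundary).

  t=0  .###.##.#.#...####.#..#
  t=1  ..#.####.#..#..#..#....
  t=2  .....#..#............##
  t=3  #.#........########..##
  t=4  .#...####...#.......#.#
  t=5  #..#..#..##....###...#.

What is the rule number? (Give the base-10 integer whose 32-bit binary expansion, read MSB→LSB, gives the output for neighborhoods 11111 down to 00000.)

223016001

  ##### -> .   bit 31 = 0  t=3,i=13
  ####. -> .   bit 30 = 0  t=0,i=16
  ###.# -> .   bit 29 = 0  t=0,i=3
  ###.. -> .   bit 28 = 0  t=3,i=18
  ##.## -> #   bit 27 = 1  t=0,i=4
  ##.#. -> #   bit 26 = 1  t=0,i=7
  ##..# -> .   bit 25 = 0  t=3,i=19
  ##... -> #   bit 24 = 1  t=2,i=0
  #.### -> .   bit 23 = 0  t=0,i=1
  #.##. -> #   bit 22 = 1  t=0,i=5
  #.#.# -> .   bit 21 = 0  t=0,i=8
  #.#.. -> .   bit 20 = 0  t=0,i=10
  #..## -> #   bit 19 = 1  t=3,i=20
  #..#. -> .   bit 18 = 0  t=0,i=21
  #...# -> #   bit 17 = 1  t=0,i=12
  #.... -> .   bit 16 = 0  t=1,i=20
  .#### -> #   bit 15 = 1  t=0,i=15
  .###. -> #   bit 14 = 1  t=0,i=2
  .##.# -> #   bit 13 = 1  t=0,i=6
  .##.. -> #   bit 12 = 1  t=2,i=22
  .#.## -> .   bit 11 = 0  t=0,i=0
  .#.#. -> #   bit 10 = 1  t=0,i=9
  .#..# -> .   bit 9 = 0  t=0,i=20
  .#... -> .   bit 8 = 0  t=0,i=11
  ..### -> .   bit 7 = 0  t=0,i=14
  ..##. -> #   bit 6 = 1  t=2,i=21
  ..#.# -> .   bit 5 = 0  t=0,i=22
  ..#.. -> .   bit 4 = 0  t=1,i=12
  ...## -> .   bit 3 = 0  t=0,i=13
  ...#. -> .   bit 2 = 0  t=1,i=1
  ....# -> .   bit 1 = 0  t=1,i=0
  ..... -> #   bit 0 = 1  t=1,i=21
  bits 00001101010010101111010001000001 = 223016001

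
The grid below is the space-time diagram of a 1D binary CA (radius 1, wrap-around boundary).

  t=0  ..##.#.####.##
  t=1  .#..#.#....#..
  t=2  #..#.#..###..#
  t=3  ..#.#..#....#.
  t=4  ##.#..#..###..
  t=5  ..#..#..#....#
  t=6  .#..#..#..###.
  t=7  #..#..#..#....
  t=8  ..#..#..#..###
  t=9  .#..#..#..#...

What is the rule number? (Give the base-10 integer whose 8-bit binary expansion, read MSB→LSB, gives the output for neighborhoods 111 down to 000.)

  [7] ### => .  t=0,i=8
  [6] ##. => .  t=0,i=3
  [5] #.# => #  t=0,i=4
  [4] #.. => .  t=0,i=0
  [3] .## => .  t=0,i=2
  [2] .#. => .  t=0,i=5
  [1] ..# => #  t=0,i=1
  [0] ... => #  t=1,i=8
  bits 00100011 = 35

35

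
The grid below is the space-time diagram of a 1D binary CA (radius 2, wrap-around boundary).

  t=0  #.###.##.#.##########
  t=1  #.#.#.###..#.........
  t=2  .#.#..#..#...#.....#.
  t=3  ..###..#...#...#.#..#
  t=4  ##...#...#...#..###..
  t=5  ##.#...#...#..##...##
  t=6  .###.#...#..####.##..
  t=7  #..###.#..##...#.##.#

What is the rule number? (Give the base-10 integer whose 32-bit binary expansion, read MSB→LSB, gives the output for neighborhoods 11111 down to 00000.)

651900490

  ##### -> .   bit 31 = 0  t=0,i=13
  ####. -> .   bit 30 = 0  t=0,i=20
  ###.# -> #   bit 29 = 1  t=0,i=0
  ###.. -> .   bit 28 = 0  t=1,i=8
  ##.## -> .   bit 27 = 0  t=0,i=1
  ##.#. -> #   bit 26 = 1  t=0,i=8
  ##..# -> #   bit 25 = 1  t=1,i=9
  ##... -> .   bit 24 = 0  t=4,i=2
  #.### -> #   bit 23 = 1  t=0,i=2
  #.##. -> #   bit 22 = 1  t=0,i=6
  #.#.# -> .   bit 21 = 0  t=0,i=9
  #.#.. -> #   bit 20 = 1  t=2,i=3
  #..## -> #   bit 19 = 1  t=3,i=1
  #..#. -> .   bit 18 = 0  t=1,i=10
  #...# -> #   bit 17 = 1  t=2,i=11
  #.... -> #   bit 16 = 1  t=1,i=13
  .#### -> .   bit 15 = 0  t=0,i=12
  .###. -> .   bit 14 = 0  t=0,i=3
  .##.# -> #   bit 13 = 1  t=0,i=7
  .##.. -> #   bit 12 = 1  t=4,i=1
  .#.## -> .   bit 11 = 0  t=0,i=10
  .#.#. -> #   bit 10 = 1  t=1,i=1
  .#..# -> #   bit 9 = 1  t=2,i=4
  .#... -> .   bit 8 = 0  t=1,i=12
  ..### -> .   bit 7 = 0  t=3,i=2
  ..##. -> #   bit 6 = 1  t=4,i=0
  ..#.# -> .   bit 5 = 0  t=1,i=0
  ..#.. -> .   bit 4 = 0  t=1,i=11
  ...## -> #   bit 3 = 1  t=5,i=18
  ...#. -> .   bit 2 = 0  t=1,i=20
  ....# -> #   bit 1 = 1  t=1,i=19
  ..... -> .   bit 0 = 0  t=1,i=14
  bits 00100110110110110011011001001010 = 651900490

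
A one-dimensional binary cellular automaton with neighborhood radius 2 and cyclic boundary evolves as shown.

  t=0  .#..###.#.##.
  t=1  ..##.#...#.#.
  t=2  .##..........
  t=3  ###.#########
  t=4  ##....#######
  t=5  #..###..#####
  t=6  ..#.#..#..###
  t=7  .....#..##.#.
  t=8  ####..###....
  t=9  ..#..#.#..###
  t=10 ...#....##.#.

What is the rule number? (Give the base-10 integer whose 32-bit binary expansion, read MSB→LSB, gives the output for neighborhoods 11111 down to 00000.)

3221838411

  [31] ##### => #  t=3,i=0
  [30] ####. => #  t=3,i=1
  [29] ###.# => .  t=0,i=6
  [28] ###.. => .  t=4,i=1
  [27] ##.## => .  t=3,i=3
  [26] ##.#. => .  t=0,i=7
  [25] ##..# => .  t=0,i=12
  [24] ##... => .  t=2,i=3
  [23] #.### => .  t=3,i=4
  [22] #.##. => .  t=0,i=10
  [21] #.#.# => .  t=0,i=8
  [20] #.#.. => .  t=1,i=5
  [19] #..## => #  t=0,i=3
  [18] #..#. => .  t=0,i=0
  [17] #...# => .  t=1,i=0
  [16] #.... => #  t=2,i=4
  [15] .#### => .  t=3,i=5
  [14] .###. => #  t=0,i=5
  [13] .##.# => .  t=1,i=3
  [12] .##.. => #  t=0,i=11
  [11] .#.## => #  t=0,i=9
  [10] .#.#. => .  t=1,i=10
  [9] .#..# => #  t=0,i=2
  [8] .#... => .  t=1,i=6
  [7] ..### => .  t=0,i=4
  [6] ..##. => #  t=1,i=2
  [5] ..#.# => .  t=1,i=9
  [4] ..#.. => .  t=0,i=1
  [3] ...## => #  t=1,i=1
  [2] ...#. => .  t=1,i=8
  [1] ....# => #  t=2,i=12
  [0] ..... => #  t=2,i=5
  bits 11000000000010010101101001001011 = 3221838411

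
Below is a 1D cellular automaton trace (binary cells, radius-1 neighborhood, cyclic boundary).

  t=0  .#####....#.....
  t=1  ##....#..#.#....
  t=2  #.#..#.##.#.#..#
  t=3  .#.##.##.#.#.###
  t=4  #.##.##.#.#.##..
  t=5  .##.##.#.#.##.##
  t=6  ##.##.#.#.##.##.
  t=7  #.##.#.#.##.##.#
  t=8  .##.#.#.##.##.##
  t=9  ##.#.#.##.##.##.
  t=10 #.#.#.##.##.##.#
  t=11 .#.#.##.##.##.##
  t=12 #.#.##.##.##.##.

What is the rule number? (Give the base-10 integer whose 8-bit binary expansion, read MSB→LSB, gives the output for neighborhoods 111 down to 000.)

58

  nb ###: next=.  (t=0,i=2, bit7=0)
  nb ##.: next=.  (t=0,i=5, bit6=0)
  nb #.#: next=#  (t=1,i=10, bit5=1)
  nb #..: next=#  (t=0,i=6, bit4=1)
  nb .##: next=#  (t=0,i=1, bit3=1)
  nb .#.: next=.  (t=0,i=10, bit2=0)
  nb ..#: next=#  (t=0,i=0, bit1=1)
  nb ...: next=.  (t=0,i=7, bit0=0)
  bits 00111010 = 58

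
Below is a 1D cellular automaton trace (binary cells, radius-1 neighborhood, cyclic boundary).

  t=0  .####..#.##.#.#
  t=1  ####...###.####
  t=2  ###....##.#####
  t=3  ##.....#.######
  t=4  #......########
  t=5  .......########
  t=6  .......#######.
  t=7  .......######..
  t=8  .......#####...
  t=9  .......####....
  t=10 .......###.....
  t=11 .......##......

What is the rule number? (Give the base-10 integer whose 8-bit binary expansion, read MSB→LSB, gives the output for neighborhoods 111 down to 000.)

172

  [7] ### => #  t=0,i=2
  [6] ##. => .  t=0,i=4
  [5] #.# => #  t=0,i=0
  [4] #.. => .  t=0,i=5
  [3] .## => #  t=0,i=1
  [2] .#. => #  t=0,i=7
  [1] ..# => .  t=0,i=6
  [0] ... => .  t=1,i=5
  bits 10101100 = 172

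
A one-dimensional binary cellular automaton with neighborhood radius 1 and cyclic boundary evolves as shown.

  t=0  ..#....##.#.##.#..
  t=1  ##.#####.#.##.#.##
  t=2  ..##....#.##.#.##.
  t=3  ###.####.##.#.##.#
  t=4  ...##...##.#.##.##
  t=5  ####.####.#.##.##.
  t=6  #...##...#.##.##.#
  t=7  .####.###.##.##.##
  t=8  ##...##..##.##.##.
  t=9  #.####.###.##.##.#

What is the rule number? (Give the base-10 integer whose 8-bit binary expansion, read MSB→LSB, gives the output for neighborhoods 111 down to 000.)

  nb ###: next=.  (t=1,i=0, bit7=0)
  nb ##.: next=.  (t=0,i=8, bit6=0)
  nb #.#: next=#  (t=0,i=9, bit5=1)
  nb #..: next=#  (t=0,i=3, bit4=1)
  nb .##: next=#  (t=0,i=7, bit3=1)
  nb .#.: next=.  (t=0,i=2, bit2=0)
  nb ..#: next=#  (t=0,i=1, bit1=1)
  nb ...: next=#  (t=0,i=0, bit0=1)
  bits 00111011 = 59

59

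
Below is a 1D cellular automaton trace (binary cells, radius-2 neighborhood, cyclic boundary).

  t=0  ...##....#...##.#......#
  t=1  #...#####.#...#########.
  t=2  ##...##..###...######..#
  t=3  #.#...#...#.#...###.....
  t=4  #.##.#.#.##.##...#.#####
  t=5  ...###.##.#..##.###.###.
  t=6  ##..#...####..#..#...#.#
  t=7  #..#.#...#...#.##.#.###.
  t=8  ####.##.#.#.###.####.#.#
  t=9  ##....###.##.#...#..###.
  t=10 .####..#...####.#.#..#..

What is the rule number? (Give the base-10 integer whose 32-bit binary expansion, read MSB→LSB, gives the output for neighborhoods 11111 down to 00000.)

  #####|#  b31=1 t=1,i=6
  ####.|.  b30=0 t=1,i=7
  ###.#|.  b29=0 t=1,i=8
  ###..|.  b28=0 t=2,i=1
  ##.##|.  b27=0 t=4,i=1
  ##.#.|#  b26=1 t=0,i=15
  ##..#|.  b25=0 t=2,i=7
  ##...|#  b24=1 t=0,i=5
  #.###|.  b23=0 t=4,i=19
  #.##.|.  b22=0 t=4,i=2
  #.#.#|#  b21=1 t=4,i=5
  #.#..|#  b20=1 t=0,i=16
  #..##|.  b19=0 t=2,i=8
  #..#.|#  b18=1 t=6,i=3
  #...#|.  b17=0 t=0,i=1
  #....|#  b16=1 t=0,i=6
  .####|#  b15=1 t=1,i=5
  .###.|#  b14=1 t=2,i=0
  .##.#|#  b13=1 t=0,i=14
  .##..|#  b12=1 t=0,i=4
  .#.##|#  b11=1 t=4,i=8
  .#.#.|.  b10=0 t=3,i=1
  .#..#|#  b9=1 t=5,i=11
  .#...|#  b8=1 t=0,i=0
  ..###|.  b7=0 t=1,i=4
  ..##.|.  b6=0 t=0,i=3
  ..#.#|#  b5=1 t=3,i=0
  ..#..|.  b4=0 t=0,i=9
  ...##|.  b3=0 t=0,i=2
  ...#.|#  b2=1 t=0,i=8
  ....#|#  b1=1 t=0,i=7
  .....|#  b0=1 t=0,i=19
  bits 10000101001101011111101100100111 = 2234907431

2234907431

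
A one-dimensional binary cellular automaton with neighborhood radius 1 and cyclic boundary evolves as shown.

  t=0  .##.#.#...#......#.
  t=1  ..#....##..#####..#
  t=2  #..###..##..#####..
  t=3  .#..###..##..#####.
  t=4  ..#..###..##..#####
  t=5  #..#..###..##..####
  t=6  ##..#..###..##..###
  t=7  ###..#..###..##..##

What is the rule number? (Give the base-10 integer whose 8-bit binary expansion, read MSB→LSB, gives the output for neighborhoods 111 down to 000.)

  ###|#  b7=1 t=1,i=12
  ##.|#  b6=1 t=0,i=2
  #.#|.  b5=0 t=0,i=3
  #..|#  b4=1 t=0,i=7
  .##|.  b3=0 t=0,i=1
  .#.|.  b2=0 t=0,i=4
  ..#|.  b1=0 t=0,i=0
  ...|#  b0=1 t=0,i=8
  bits 11010001 = 209

209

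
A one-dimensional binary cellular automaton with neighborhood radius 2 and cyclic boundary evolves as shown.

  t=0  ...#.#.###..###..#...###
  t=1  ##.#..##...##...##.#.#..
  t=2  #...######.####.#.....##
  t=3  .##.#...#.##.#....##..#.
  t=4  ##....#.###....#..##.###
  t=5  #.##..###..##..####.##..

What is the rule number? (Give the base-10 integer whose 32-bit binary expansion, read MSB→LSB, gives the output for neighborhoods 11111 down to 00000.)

1238309617

  [31] ##### => .  t=2,i=6
  [30] ####. => #  t=2,i=8
  [29] ###.# => .  t=2,i=9
  [28] ###.. => .  t=0,i=9
  [27] ##.## => #  t=2,i=10
  [26] ##.#. => .  t=1,i=2
  [25] ##..# => .  t=0,i=10
  [24] ##... => #  t=0,i=0
  [23] #.### => #  t=0,i=7
  [22] #.##. => #  t=3,i=10
  [21] #.#.# => .  t=0,i=5
  [20] #.#.. => .  t=1,i=3
  [19] #..## => #  t=0,i=11
  [18] #..#. => #  t=0,i=16
  [17] #...# => #  t=0,i=1
  [16] #.... => #  t=2,i=18
  [15] .#### => .  t=2,i=5
  [14] .###. => .  t=0,i=8
  [13] .##.# => .  t=1,i=1
  [12] .##.. => #  t=1,i=7
  [11] .#.## => #  t=0,i=6
  [10] .#.#. => .  t=0,i=4
  [9] .#..# => #  t=1,i=4
  [8] .#... => .  t=0,i=18
  [7] ..### => #  t=0,i=12
  [6] ..##. => #  t=1,i=0
  [5] ..#.# => #  t=0,i=3
  [4] ..#.. => #  t=0,i=17
  [3] ...## => .  t=0,i=20
  [2] ...#. => .  t=0,i=2
  [1] ....# => .  t=2,i=20
  [0] ..... => #  t=2,i=19
  bits 01001001110011110001101011110001 = 1238309617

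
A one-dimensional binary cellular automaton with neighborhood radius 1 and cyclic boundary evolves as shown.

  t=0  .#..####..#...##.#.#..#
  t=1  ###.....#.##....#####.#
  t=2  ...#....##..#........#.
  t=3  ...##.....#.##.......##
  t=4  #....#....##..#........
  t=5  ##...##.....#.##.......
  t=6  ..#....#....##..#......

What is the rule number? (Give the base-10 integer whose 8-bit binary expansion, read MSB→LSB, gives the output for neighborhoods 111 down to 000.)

  [7] ### => .  t=0,i=5
  [6] ##. => .  t=0,i=7
  [5] #.# => #  t=0,i=0
  [4] #.. => #  t=0,i=2
  [3] .## => .  t=0,i=4
  [2] .#. => #  t=0,i=1
  [1] ..# => .  t=0,i=3
  [0] ... => .  t=0,i=12
  bits 00110100 = 52

52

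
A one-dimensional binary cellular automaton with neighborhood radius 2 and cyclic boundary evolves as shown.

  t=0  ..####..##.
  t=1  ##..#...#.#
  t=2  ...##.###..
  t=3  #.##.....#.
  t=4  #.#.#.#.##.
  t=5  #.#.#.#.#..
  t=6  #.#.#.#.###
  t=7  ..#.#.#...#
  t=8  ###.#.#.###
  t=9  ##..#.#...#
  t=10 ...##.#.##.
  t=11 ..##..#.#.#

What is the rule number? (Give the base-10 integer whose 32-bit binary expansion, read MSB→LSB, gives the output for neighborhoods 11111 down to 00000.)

  ##### -> #   bit 31 = 1  t=8,i=0
  ####. -> #   bit 30 = 1  t=0,i=4
  ###.# -> .   bit 29 = 0  t=6,i=0
  ###.. -> .   bit 28 = 0  t=0,i=5
  ##.## -> .   bit 27 = 0  t=2,i=5
  ##.#. -> .   bit 26 = 0  t=4,i=10
  ##..# -> .   bit 25 = 0  t=0,i=6
  ##... -> #   bit 24 = 1  t=0,i=10
  #.### -> .   bit 23 = 0  t=1,i=10
  #.##. -> #   bit 22 = 1  t=3,i=2
  #.#.# -> #   bit 21 = 1  t=3,i=0
  #.#.. -> #   bit 20 = 1  t=5,i=8
  #..## -> .   bit 19 = 0  t=0,i=7
  #..#. -> #   bit 18 = 1  t=1,i=3
  #...# -> #   bit 17 = 1  t=0,i=0
  #.... -> .   bit 16 = 0  t=2,i=10
  .#### -> .   bit 15 = 0  t=0,i=3
  .###. -> .   bit 14 = 0  t=1,i=0
  .##.# -> .   bit 13 = 0  t=2,i=4
  .##.. -> .   bit 12 = 0  t=0,i=9
  .#.## -> .   bit 11 = 0  t=1,i=9
  .#.#. -> .   bit 10 = 0  t=3,i=10
  .#..# -> #   bit 9 = 1  t=5,i=9
  .#... -> .   bit 8 = 0  t=1,i=5
  ..### -> .   bit 7 = 0  t=0,i=2
  ..##. -> #   bit 6 = 1  t=0,i=8
  ..#.# -> #   bit 5 = 1  t=1,i=8
  ..#.. -> #   bit 4 = 1  t=1,i=4
  ...## -> #   bit 3 = 1  t=0,i=1
  ...#. -> #   bit 2 = 1  t=1,i=7
  ....# -> .   bit 1 = 0  t=2,i=1
  ..... -> #   bit 0 = 1  t=2,i=0
  bits 11000001011101100000001001111101 = 3245736573

3245736573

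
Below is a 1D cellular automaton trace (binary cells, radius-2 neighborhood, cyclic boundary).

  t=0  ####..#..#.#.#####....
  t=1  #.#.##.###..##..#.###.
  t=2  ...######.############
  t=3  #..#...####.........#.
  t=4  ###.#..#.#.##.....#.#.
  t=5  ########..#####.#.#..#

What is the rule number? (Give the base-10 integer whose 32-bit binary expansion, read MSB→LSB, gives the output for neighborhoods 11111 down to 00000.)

1876786146

  ##### -> .   bit 31 = 0  t=0,i=15
  ####. -> #   bit 30 = 1  t=0,i=2
  ###.# -> #   bit 29 = 1  t=1,i=20
  ###.. -> .   bit 28 = 0  t=0,i=3
  ##.## -> #   bit 27 = 1  t=1,i=6
  ##.#. -> #   bit 26 = 1  t=1,i=21
  ##..# -> #   bit 25 = 1  t=0,i=4
  ##... -> #   bit 24 = 1  t=0,i=18
  #.### -> #   bit 23 = 1  t=0,i=13
  #.##. -> #   bit 22 = 1  t=1,i=4
  #.#.# -> .   bit 21 = 0  t=0,i=11
  #.#.. -> #   bit 20 = 1  t=3,i=0
  #..## -> #   bit 19 = 1  t=1,i=11
  #..#. -> #   bit 18 = 1  t=0,i=5
  #...# -> .   bit 17 = 0  t=2,i=1
  #.... -> #   bit 16 = 1  t=0,i=19
  .#### -> .   bit 15 = 0  t=0,i=1
  .###. -> #   bit 14 = 1  t=1,i=8
  .##.# -> #   bit 13 = 1  t=1,i=5
  .##.. -> #   bit 12 = 1  t=1,i=13
  .#.## -> #   bit 11 = 1  t=0,i=12
  .#.#. -> .   bit 10 = 0  t=0,i=10
  .#..# -> #   bit 9 = 1  t=0,i=7
  .#... -> #   bit 8 = 1  t=3,i=4
  ..### -> #   bit 7 = 1  t=0,i=0
  ..##. -> #   bit 6 = 1  t=1,i=12
  ..#.# -> #   bit 5 = 1  t=0,i=9
  ..#.. -> .   bit 4 = 0  t=0,i=6
  ...## -> .   bit 3 = 0  t=0,i=21
  ...#. -> .   bit 2 = 0  t=3,i=19
  ....# -> #   bit 1 = 1  t=0,i=20
  ..... -> .   bit 0 = 0  t=3,i=13
  bits 01101111110111010111101111100010 = 1876786146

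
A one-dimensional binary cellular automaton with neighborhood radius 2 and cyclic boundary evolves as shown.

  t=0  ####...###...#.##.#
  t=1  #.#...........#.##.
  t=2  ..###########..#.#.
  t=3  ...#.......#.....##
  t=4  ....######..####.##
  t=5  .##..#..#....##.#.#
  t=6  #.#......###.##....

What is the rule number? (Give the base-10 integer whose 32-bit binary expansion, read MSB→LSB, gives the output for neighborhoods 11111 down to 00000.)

  [31] ##### => .  t=0,i=1
  [30] ####. => #  t=0,i=2
  [29] ###.# => .  t=4,i=15
  [28] ###.. => .  t=0,i=3
  [27] ##.## => #  t=0,i=17
  [26] ##.#. => .  t=1,i=18
  [25] ##..# => .  t=2,i=13
  [24] ##... => .  t=0,i=4
  [23] #.### => .  t=0,i=18
  [22] #.##. => .  t=0,i=15
  [21] #.#.# => .  t=1,i=0
  [20] #.#.. => #  t=1,i=2
  [19] #..## => .  t=4,i=11
  [18] #..#. => .  t=2,i=14
  [17] #...# => .  t=0,i=5
  [16] #.... => #  t=1,i=4
  [15] .#### => #  t=0,i=0
  [14] .###. => .  t=0,i=8
  [13] .##.# => #  t=0,i=16
  [12] .##.. => #  t=3,i=18
  [11] .#.## => #  t=0,i=14
  [10] .#.#. => .  t=1,i=1
  [9] .#..# => .  t=5,i=6
  [8] .#... => #  t=1,i=3
  [7] ..### => .  t=0,i=7
  [6] ..##. => #  t=3,i=17
  [5] ..#.# => .  t=0,i=13
  [4] ..#.. => .  t=3,i=3
  [3] ...## => .  t=0,i=6
  [2] ...#. => .  t=0,i=12
  [1] ....# => #  t=1,i=12
  [0] ..... => #  t=1,i=5
  bits 01001000000100011011100101000011 = 1209121091

1209121091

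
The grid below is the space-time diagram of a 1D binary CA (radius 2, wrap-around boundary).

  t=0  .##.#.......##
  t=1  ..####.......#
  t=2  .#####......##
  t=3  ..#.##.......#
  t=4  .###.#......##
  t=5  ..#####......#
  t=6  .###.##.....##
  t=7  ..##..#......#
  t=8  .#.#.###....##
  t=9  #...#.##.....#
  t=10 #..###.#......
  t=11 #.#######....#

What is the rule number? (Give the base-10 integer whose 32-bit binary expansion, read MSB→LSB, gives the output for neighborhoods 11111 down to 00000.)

  [31] ##### => .  t=2,i=3
  [30] ####. => #  t=1,i=4
  [29] ###.# => #  t=4,i=3
  [28] ###.. => #  t=1,i=5
  [27] ##.## => .  t=0,i=0
  [26] ##.#. => #  t=0,i=3
  [25] ##..# => .  t=7,i=4
  [24] ##... => .  t=1,i=6
  [23] #.### => .  t=2,i=1
  [22] #.##. => .  t=0,i=1
  [21] #.#.# => .  t=8,i=1
  [20] #.#.. => #  t=0,i=4
  [19] #..## => #  t=1,i=1
  [18] #..#. => #  t=3,i=1
  [17] #...# => .  t=9,i=2
  [16] #.... => .  t=0,i=6
  [15] .#### => #  t=1,i=3
  [14] .###. => #  t=4,i=2
  [13] .##.# => #  t=0,i=2
  [12] .##.. => #  t=3,i=5
  [11] .#.## => #  t=3,i=3
  [10] .#.#. => .  t=8,i=2
  [9] .#..# => .  t=1,i=0
  [8] .#... => #  t=0,i=5
  [7] ..### => #  t=1,i=2
  [6] ..##. => .  t=0,i=12
  [5] ..#.# => #  t=3,i=2
  [4] ..#.. => #  t=1,i=13
  [3] ...## => .  t=0,i=11
  [2] ...#. => #  t=1,i=12
  [1] ....# => .  t=0,i=10
  [0] ..... => .  t=0,i=7
  bits 01110100000111001111100110110100 = 1948055988

1948055988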